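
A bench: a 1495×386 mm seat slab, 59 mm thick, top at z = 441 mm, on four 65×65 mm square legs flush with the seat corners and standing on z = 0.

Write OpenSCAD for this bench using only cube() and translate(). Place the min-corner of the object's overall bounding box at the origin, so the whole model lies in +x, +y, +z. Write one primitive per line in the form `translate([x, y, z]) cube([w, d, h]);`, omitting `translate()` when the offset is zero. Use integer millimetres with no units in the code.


// leg_h = 441 − 59 = 382
translate([0, 0, 382]) cube([1495, 386, 59]);
cube([65, 65, 382]);
translate([0, 321, 0]) cube([65, 65, 382]);
translate([1430, 0, 0]) cube([65, 65, 382]);
translate([1430, 321, 0]) cube([65, 65, 382]);


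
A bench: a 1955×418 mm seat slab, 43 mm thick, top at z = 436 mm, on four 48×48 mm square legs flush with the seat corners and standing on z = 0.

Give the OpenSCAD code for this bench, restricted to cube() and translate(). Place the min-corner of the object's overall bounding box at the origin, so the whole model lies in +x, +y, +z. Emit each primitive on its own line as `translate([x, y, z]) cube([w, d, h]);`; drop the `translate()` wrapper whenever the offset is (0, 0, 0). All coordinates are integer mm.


translate([0, 0, 393]) cube([1955, 418, 43]);
cube([48, 48, 393]);
translate([0, 370, 0]) cube([48, 48, 393]);
translate([1907, 0, 0]) cube([48, 48, 393]);
translate([1907, 370, 0]) cube([48, 48, 393]);


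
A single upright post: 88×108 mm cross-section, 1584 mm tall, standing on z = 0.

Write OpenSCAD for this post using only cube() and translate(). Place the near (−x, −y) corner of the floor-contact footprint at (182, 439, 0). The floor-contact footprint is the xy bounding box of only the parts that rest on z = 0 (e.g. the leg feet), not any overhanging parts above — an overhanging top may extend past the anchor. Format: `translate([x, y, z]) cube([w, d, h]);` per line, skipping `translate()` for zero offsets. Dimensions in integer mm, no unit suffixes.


translate([182, 439, 0]) cube([88, 108, 1584]);


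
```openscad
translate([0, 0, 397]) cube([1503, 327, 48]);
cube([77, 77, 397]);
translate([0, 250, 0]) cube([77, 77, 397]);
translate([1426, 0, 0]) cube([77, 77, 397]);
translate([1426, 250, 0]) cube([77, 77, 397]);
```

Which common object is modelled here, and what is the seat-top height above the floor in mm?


A bench. The seat-top height is 445 mm.

A long slab on four corner posts — a bench. The slab sits at z = 397 with thickness 48, so the top is 397 + 48 = 445 mm.


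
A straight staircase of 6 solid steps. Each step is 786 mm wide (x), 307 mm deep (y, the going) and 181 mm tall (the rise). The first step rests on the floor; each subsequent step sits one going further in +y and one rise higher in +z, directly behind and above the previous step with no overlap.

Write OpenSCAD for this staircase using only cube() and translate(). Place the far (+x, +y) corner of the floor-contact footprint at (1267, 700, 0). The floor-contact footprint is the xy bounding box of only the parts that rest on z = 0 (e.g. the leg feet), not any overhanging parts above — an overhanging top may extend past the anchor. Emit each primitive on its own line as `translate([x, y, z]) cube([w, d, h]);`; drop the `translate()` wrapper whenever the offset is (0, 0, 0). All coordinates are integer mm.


translate([481, 393, 0]) cube([786, 307, 181]);
translate([481, 700, 181]) cube([786, 307, 181]);
translate([481, 1007, 362]) cube([786, 307, 181]);
translate([481, 1314, 543]) cube([786, 307, 181]);
translate([481, 1621, 724]) cube([786, 307, 181]);
translate([481, 1928, 905]) cube([786, 307, 181]);


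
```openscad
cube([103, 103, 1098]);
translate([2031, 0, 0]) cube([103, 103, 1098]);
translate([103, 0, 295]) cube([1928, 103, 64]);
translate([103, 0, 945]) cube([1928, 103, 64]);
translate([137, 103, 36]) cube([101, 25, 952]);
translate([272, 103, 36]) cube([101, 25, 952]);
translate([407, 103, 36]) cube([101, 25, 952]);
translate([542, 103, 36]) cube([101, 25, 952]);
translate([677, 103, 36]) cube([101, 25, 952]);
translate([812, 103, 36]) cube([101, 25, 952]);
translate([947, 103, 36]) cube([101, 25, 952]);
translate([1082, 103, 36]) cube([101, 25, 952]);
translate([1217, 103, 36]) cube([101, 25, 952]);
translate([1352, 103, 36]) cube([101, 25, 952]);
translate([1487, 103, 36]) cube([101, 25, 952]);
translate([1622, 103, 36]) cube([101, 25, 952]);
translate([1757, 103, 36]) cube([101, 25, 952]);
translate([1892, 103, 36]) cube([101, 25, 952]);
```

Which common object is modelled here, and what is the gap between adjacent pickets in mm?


A fence section. The picket gap is 34 mm.

Two posts, two rails, 14 pickets — a fence section. Span 1928 mm holds 14 pickets of 101 mm with 15 equal gaps: ⌊(1928 − 14·101) / 15⌋ = 34 mm.


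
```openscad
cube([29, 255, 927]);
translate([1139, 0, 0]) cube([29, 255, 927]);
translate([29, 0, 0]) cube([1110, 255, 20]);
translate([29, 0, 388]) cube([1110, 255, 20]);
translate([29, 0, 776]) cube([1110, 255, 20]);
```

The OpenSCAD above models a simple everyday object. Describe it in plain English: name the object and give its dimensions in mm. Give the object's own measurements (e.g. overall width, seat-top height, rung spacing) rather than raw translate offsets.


An open bookshelf. Two side panels, each 29 mm thick, 255 mm deep and 927 mm tall, stand 1168 mm apart (outside-to-outside). Between them sit 3 shelves, each 20 mm thick and 255 mm deep, spanning the full gap between the sides. The bottom shelf rests on the floor (its underside at z = 0) and the clear gap between one shelf's top and the next shelf's underside is 368 mm.


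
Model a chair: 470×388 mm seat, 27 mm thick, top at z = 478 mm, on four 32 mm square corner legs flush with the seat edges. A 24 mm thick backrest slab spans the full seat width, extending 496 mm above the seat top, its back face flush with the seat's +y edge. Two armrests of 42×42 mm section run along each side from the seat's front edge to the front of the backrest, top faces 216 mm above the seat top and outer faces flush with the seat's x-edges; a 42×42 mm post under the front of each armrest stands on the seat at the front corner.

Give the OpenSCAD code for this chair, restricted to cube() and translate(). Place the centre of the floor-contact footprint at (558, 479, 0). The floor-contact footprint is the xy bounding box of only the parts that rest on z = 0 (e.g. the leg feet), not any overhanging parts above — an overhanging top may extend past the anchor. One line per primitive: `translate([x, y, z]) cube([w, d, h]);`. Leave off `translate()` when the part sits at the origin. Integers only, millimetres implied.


translate([323, 285, 451]) cube([470, 388, 27]);
translate([323, 285, 0]) cube([32, 32, 451]);
translate([761, 285, 0]) cube([32, 32, 451]);
translate([323, 641, 0]) cube([32, 32, 451]);
translate([761, 641, 0]) cube([32, 32, 451]);
translate([323, 649, 478]) cube([470, 24, 496]);
translate([323, 285, 652]) cube([42, 364, 42]);
translate([751, 285, 652]) cube([42, 364, 42]);
translate([323, 285, 478]) cube([42, 42, 174]);
translate([751, 285, 478]) cube([42, 42, 174]);


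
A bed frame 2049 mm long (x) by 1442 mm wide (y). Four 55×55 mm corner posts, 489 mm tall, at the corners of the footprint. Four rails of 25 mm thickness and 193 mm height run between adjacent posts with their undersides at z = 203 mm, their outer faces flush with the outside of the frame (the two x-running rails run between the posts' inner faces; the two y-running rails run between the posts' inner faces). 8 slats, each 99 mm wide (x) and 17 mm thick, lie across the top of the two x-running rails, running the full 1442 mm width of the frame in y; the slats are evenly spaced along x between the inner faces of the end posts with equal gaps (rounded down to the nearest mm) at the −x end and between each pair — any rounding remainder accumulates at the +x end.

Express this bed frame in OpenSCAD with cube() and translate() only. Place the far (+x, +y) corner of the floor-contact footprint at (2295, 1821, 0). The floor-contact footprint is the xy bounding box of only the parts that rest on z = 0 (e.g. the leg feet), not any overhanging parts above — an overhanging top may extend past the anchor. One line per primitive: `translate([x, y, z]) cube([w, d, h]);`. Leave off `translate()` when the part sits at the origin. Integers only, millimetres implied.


// slat z = rail_z + rail_h = 203 + 193 = 396
// slat gap = ⌊(1939 − 8·99) / 9⌋ = 127
translate([246, 379, 0]) cube([55, 55, 489]);
translate([246, 1766, 0]) cube([55, 55, 489]);
translate([2240, 379, 0]) cube([55, 55, 489]);
translate([2240, 1766, 0]) cube([55, 55, 489]);
translate([301, 379, 203]) cube([1939, 25, 193]);
translate([301, 1796, 203]) cube([1939, 25, 193]);
translate([246, 434, 203]) cube([25, 1332, 193]);
translate([2270, 434, 203]) cube([25, 1332, 193]);
translate([428, 379, 396]) cube([99, 1442, 17]);
translate([654, 379, 396]) cube([99, 1442, 17]);
translate([880, 379, 396]) cube([99, 1442, 17]);
translate([1106, 379, 396]) cube([99, 1442, 17]);
translate([1332, 379, 396]) cube([99, 1442, 17]);
translate([1558, 379, 396]) cube([99, 1442, 17]);
translate([1784, 379, 396]) cube([99, 1442, 17]);
translate([2010, 379, 396]) cube([99, 1442, 17]);


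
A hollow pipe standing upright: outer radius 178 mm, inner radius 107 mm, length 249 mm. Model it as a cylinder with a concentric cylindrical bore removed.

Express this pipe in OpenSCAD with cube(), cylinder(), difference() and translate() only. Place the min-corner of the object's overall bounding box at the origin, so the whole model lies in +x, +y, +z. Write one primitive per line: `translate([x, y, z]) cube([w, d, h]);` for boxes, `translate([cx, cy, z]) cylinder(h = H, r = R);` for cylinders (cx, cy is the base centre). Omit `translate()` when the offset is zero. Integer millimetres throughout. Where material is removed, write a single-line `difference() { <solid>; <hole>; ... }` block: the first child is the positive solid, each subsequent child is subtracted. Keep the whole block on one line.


difference() { translate([178, 178, 0]) cylinder(h = 249, r = 178); translate([178, 178, 0]) cylinder(h = 249, r = 107); }


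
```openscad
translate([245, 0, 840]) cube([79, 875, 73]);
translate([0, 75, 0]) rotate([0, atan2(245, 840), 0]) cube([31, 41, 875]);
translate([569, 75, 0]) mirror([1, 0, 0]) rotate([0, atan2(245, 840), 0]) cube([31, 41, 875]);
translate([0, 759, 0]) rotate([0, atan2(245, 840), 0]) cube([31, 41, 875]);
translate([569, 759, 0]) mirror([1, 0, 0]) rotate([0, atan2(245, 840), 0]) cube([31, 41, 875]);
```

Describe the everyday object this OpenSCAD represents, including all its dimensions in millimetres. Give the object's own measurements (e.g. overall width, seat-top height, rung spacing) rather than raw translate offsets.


A sawhorse. A 79×875×73 mm beam (x, y, z) sits on two A-frame leg pairs. Each pair is two raked legs of 31×41 mm section (41 mm along y) splaying symmetrically in x. Each leg rises 840 mm vertically over 245 mm of horizontal reach and is 875 mm long along its own axis. Every leg's outer bottom edge rests on the floor and its outer top edge meets a bottom edge of the beam — the left legs (tilting toward +x) meet the beam's −x bottom edge, the right legs (their mirror images, tilting toward −x) meet its +x bottom edge — so the leg tops tuck under the beam, the beam's underside is 840 mm above the floor, and the feet are 569 mm apart outside-to-outside with the beam centred between them. The two leg pairs are set in 75 mm from either end of the beam.


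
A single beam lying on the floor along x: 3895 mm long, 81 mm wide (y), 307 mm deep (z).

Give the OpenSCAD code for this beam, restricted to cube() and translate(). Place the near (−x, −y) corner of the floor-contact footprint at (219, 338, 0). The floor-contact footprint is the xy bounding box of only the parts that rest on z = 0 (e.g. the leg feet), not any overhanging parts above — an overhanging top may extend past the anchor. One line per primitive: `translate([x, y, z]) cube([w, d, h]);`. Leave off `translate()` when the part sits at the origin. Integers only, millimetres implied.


translate([219, 338, 0]) cube([3895, 81, 307]);


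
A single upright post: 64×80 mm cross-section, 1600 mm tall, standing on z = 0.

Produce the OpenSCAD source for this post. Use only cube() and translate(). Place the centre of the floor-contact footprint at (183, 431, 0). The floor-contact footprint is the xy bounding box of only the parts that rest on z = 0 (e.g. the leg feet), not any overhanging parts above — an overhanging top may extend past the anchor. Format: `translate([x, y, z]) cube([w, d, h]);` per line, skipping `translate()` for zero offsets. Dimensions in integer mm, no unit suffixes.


translate([151, 391, 0]) cube([64, 80, 1600]);


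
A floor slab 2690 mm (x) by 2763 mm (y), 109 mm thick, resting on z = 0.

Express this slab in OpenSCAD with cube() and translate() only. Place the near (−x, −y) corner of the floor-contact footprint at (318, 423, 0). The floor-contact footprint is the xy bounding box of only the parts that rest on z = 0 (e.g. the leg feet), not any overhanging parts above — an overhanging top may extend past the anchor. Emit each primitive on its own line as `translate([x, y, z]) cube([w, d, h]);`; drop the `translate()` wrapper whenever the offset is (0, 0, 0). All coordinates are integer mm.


translate([318, 423, 0]) cube([2690, 2763, 109]);


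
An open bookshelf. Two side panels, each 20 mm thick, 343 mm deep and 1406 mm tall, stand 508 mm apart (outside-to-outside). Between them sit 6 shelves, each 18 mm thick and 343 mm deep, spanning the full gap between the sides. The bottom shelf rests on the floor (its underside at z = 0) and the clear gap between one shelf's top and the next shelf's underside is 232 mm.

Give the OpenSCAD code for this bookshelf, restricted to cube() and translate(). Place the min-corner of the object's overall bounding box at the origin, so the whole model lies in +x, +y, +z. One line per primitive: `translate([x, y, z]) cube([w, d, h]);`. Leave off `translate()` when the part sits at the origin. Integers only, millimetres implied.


cube([20, 343, 1406]);
translate([488, 0, 0]) cube([20, 343, 1406]);
translate([20, 0, 0]) cube([468, 343, 18]);
translate([20, 0, 250]) cube([468, 343, 18]);
translate([20, 0, 500]) cube([468, 343, 18]);
translate([20, 0, 750]) cube([468, 343, 18]);
translate([20, 0, 1000]) cube([468, 343, 18]);
translate([20, 0, 1250]) cube([468, 343, 18]);


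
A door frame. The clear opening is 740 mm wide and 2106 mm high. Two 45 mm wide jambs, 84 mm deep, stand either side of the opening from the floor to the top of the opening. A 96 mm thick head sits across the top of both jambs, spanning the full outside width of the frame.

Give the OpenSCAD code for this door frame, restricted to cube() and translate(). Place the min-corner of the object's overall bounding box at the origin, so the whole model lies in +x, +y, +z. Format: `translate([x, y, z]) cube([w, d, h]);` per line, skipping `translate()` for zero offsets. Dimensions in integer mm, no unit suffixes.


cube([45, 84, 2106]);
translate([785, 0, 0]) cube([45, 84, 2106]);
translate([0, 0, 2106]) cube([830, 84, 96]);


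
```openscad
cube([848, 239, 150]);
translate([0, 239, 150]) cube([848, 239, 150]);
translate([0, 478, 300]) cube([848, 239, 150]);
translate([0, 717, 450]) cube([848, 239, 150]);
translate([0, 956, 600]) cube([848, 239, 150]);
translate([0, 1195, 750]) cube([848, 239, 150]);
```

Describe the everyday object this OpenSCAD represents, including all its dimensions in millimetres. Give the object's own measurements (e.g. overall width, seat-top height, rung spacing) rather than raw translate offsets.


A straight staircase of 6 solid steps. Each step is 848 mm wide (x), 239 mm deep (y, the going) and 150 mm tall (the rise). The first step rests on the floor; each subsequent step sits one going further in +y and one rise higher in +z, directly behind and above the previous step with no overlap.


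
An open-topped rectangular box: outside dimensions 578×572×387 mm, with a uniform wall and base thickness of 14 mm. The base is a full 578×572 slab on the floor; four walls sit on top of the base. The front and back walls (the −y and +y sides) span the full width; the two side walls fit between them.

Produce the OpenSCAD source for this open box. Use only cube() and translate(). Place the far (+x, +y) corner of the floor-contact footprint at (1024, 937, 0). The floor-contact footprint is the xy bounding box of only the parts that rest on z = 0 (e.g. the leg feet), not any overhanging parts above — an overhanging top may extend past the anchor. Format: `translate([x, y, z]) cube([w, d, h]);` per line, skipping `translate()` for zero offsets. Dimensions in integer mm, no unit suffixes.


translate([446, 365, 0]) cube([578, 572, 14]);
translate([446, 365, 14]) cube([578, 14, 373]);
translate([446, 923, 14]) cube([578, 14, 373]);
translate([446, 379, 14]) cube([14, 544, 373]);
translate([1010, 379, 14]) cube([14, 544, 373]);


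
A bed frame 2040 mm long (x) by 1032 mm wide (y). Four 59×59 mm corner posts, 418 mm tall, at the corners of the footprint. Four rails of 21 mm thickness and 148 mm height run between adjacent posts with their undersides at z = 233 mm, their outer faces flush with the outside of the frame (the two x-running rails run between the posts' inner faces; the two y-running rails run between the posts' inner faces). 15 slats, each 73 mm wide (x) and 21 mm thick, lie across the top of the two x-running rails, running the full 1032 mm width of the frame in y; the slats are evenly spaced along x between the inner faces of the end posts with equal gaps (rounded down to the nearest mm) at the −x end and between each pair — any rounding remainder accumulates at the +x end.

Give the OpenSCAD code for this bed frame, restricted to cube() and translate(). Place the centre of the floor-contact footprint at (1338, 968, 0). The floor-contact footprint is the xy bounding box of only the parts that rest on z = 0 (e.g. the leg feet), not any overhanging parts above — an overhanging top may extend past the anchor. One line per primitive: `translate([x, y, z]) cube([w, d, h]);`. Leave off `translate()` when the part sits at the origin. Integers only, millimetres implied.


translate([318, 452, 0]) cube([59, 59, 418]);
translate([318, 1425, 0]) cube([59, 59, 418]);
translate([2299, 452, 0]) cube([59, 59, 418]);
translate([2299, 1425, 0]) cube([59, 59, 418]);
translate([377, 452, 233]) cube([1922, 21, 148]);
translate([377, 1463, 233]) cube([1922, 21, 148]);
translate([318, 511, 233]) cube([21, 914, 148]);
translate([2337, 511, 233]) cube([21, 914, 148]);
translate([428, 452, 381]) cube([73, 1032, 21]);
translate([552, 452, 381]) cube([73, 1032, 21]);
translate([676, 452, 381]) cube([73, 1032, 21]);
translate([800, 452, 381]) cube([73, 1032, 21]);
translate([924, 452, 381]) cube([73, 1032, 21]);
translate([1048, 452, 381]) cube([73, 1032, 21]);
translate([1172, 452, 381]) cube([73, 1032, 21]);
translate([1296, 452, 381]) cube([73, 1032, 21]);
translate([1420, 452, 381]) cube([73, 1032, 21]);
translate([1544, 452, 381]) cube([73, 1032, 21]);
translate([1668, 452, 381]) cube([73, 1032, 21]);
translate([1792, 452, 381]) cube([73, 1032, 21]);
translate([1916, 452, 381]) cube([73, 1032, 21]);
translate([2040, 452, 381]) cube([73, 1032, 21]);
translate([2164, 452, 381]) cube([73, 1032, 21]);


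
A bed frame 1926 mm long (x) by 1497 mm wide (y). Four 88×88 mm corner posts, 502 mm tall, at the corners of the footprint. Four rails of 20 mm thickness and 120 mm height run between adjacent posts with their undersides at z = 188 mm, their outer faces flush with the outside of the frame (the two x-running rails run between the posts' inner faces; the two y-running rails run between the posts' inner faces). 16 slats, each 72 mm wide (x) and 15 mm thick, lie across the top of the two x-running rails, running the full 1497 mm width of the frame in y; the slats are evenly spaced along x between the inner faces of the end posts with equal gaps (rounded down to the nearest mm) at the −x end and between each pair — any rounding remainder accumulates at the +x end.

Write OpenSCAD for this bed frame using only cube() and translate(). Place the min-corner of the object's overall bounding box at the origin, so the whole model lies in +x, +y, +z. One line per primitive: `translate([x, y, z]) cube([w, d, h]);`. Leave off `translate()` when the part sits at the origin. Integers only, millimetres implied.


cube([88, 88, 502]);
translate([0, 1409, 0]) cube([88, 88, 502]);
translate([1838, 0, 0]) cube([88, 88, 502]);
translate([1838, 1409, 0]) cube([88, 88, 502]);
translate([88, 0, 188]) cube([1750, 20, 120]);
translate([88, 1477, 188]) cube([1750, 20, 120]);
translate([0, 88, 188]) cube([20, 1321, 120]);
translate([1906, 88, 188]) cube([20, 1321, 120]);
translate([123, 0, 308]) cube([72, 1497, 15]);
translate([230, 0, 308]) cube([72, 1497, 15]);
translate([337, 0, 308]) cube([72, 1497, 15]);
translate([444, 0, 308]) cube([72, 1497, 15]);
translate([551, 0, 308]) cube([72, 1497, 15]);
translate([658, 0, 308]) cube([72, 1497, 15]);
translate([765, 0, 308]) cube([72, 1497, 15]);
translate([872, 0, 308]) cube([72, 1497, 15]);
translate([979, 0, 308]) cube([72, 1497, 15]);
translate([1086, 0, 308]) cube([72, 1497, 15]);
translate([1193, 0, 308]) cube([72, 1497, 15]);
translate([1300, 0, 308]) cube([72, 1497, 15]);
translate([1407, 0, 308]) cube([72, 1497, 15]);
translate([1514, 0, 308]) cube([72, 1497, 15]);
translate([1621, 0, 308]) cube([72, 1497, 15]);
translate([1728, 0, 308]) cube([72, 1497, 15]);


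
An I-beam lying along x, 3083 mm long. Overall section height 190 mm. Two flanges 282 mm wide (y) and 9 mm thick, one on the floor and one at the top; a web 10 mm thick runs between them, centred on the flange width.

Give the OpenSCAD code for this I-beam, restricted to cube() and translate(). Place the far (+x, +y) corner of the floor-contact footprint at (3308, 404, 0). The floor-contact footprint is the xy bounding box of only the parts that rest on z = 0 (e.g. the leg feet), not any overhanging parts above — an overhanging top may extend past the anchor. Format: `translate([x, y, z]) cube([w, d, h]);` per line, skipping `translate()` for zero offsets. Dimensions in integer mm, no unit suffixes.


translate([225, 122, 0]) cube([3083, 282, 9]);
translate([225, 258, 9]) cube([3083, 10, 172]);
translate([225, 122, 181]) cube([3083, 282, 9]);


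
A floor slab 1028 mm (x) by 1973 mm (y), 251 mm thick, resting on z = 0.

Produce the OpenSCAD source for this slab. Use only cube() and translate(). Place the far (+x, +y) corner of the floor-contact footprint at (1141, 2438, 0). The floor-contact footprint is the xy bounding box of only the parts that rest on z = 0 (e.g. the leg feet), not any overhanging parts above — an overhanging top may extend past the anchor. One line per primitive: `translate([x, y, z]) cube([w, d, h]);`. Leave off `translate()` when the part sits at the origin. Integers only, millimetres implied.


translate([113, 465, 0]) cube([1028, 1973, 251]);


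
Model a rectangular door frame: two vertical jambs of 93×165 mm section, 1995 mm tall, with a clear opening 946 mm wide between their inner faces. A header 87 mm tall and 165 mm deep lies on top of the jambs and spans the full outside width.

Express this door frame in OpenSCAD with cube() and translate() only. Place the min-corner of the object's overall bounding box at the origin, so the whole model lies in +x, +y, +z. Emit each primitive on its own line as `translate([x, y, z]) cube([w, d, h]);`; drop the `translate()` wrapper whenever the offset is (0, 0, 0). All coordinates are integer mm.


cube([93, 165, 1995]);
translate([1039, 0, 0]) cube([93, 165, 1995]);
translate([0, 0, 1995]) cube([1132, 165, 87]);


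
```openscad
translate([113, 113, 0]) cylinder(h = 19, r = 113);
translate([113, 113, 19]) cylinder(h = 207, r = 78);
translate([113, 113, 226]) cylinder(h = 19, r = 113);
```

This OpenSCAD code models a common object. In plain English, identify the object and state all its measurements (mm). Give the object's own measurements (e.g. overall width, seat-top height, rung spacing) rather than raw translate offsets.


A spool: two coaxial disc flanges of radius 113 mm and thickness 19 mm, joined by a core cylinder of radius 78 mm and height 207 mm. The lower flange rests on z = 0 and the three cylinders share a vertical axis.


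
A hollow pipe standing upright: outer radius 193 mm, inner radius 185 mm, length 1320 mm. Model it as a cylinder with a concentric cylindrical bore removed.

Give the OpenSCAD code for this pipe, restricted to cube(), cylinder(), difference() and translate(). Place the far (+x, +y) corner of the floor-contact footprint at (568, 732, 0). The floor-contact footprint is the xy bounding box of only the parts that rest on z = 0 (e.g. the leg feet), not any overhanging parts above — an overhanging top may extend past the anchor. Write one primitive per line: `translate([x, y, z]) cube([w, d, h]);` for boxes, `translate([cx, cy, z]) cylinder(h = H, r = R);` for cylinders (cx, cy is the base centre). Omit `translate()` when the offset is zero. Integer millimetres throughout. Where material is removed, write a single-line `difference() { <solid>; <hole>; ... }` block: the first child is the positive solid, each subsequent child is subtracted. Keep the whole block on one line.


difference() { translate([375, 539, 0]) cylinder(h = 1320, r = 193); translate([375, 539, 0]) cylinder(h = 1320, r = 185); }


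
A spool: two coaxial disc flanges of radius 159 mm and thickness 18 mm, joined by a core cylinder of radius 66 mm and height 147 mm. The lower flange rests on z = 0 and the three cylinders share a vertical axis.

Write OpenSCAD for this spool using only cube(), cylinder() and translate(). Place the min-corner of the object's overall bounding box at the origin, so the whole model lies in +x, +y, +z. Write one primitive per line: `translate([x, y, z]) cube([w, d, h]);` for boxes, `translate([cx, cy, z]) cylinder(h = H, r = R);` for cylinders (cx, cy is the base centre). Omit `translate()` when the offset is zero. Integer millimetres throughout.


translate([159, 159, 0]) cylinder(h = 18, r = 159);
translate([159, 159, 18]) cylinder(h = 147, r = 66);
translate([159, 159, 165]) cylinder(h = 18, r = 159);


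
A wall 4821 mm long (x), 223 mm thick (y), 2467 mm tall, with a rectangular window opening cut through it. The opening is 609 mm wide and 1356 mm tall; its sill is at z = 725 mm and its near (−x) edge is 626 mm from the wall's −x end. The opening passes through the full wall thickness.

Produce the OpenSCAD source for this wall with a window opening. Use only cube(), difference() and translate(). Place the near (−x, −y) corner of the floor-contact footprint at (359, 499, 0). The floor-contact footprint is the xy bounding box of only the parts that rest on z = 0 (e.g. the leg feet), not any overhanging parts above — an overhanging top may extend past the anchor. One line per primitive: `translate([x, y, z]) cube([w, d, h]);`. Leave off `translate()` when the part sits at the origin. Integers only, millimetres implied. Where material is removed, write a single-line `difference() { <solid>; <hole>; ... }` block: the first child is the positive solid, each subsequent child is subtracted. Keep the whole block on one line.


difference() { translate([359, 499, 0]) cube([4821, 223, 2467]); translate([985, 499, 725]) cube([609, 223, 1356]); }


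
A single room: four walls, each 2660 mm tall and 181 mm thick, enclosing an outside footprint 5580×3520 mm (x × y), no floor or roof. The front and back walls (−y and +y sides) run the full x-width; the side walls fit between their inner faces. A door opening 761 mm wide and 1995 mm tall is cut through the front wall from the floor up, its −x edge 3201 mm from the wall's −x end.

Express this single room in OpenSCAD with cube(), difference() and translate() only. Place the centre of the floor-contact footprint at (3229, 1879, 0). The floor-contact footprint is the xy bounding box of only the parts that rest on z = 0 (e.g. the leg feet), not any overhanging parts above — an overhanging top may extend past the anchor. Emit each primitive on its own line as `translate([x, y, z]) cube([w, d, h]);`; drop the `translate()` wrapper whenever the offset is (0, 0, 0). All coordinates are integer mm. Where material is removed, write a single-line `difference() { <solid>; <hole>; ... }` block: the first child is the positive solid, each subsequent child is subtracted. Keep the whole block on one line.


difference() { translate([439, 119, 0]) cube([5580, 181, 2660]); translate([3640, 119, 0]) cube([761, 181, 1995]); }
translate([439, 3458, 0]) cube([5580, 181, 2660]);
translate([439, 300, 0]) cube([181, 3158, 2660]);
translate([5838, 300, 0]) cube([181, 3158, 2660]);


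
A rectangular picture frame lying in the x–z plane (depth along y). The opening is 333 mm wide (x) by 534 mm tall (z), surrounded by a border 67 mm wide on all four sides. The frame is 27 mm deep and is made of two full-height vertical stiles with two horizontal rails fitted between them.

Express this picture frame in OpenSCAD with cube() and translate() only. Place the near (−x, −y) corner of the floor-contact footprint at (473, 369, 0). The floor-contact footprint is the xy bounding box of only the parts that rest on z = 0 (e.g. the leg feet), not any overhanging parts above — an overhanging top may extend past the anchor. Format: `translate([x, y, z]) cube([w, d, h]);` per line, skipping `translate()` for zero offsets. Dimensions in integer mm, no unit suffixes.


translate([473, 369, 0]) cube([67, 27, 668]);
translate([873, 369, 0]) cube([67, 27, 668]);
translate([540, 369, 0]) cube([333, 27, 67]);
translate([540, 369, 601]) cube([333, 27, 67]);


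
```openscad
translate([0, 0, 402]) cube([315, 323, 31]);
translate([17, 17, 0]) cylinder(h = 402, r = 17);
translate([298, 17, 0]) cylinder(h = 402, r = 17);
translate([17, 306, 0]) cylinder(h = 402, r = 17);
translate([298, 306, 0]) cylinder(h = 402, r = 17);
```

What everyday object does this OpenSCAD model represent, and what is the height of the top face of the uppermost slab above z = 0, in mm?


A stool. The seat height is 433 mm.

A 315×323×31 slab at z = 402 on four corner cylinders — a stool. The seat top is 402 + 31 = 433 mm.


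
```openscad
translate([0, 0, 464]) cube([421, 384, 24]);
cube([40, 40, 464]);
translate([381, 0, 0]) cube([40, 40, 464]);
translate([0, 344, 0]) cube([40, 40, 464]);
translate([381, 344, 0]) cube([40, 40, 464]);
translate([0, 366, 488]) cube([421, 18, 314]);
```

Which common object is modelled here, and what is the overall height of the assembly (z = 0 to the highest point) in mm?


A chair. The overall height is 802 mm.

A slab on four corner posts with a tall panel at the back — a chair. The seat slab sits at z = 464 with thickness 24, and the 314 mm backrest starts at the seat top, so the overall height is 464 + 24 + 314 = 802 mm.


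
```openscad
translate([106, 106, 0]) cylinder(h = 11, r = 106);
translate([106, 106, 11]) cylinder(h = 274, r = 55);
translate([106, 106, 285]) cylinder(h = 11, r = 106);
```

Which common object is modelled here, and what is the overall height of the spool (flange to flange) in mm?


A spool. The overall height is 296 mm.

Three coaxial cylinders, large–small–large — a spool. Two 11 mm flanges and a 274 mm core give 11 + 274 + 11 = 296 mm.


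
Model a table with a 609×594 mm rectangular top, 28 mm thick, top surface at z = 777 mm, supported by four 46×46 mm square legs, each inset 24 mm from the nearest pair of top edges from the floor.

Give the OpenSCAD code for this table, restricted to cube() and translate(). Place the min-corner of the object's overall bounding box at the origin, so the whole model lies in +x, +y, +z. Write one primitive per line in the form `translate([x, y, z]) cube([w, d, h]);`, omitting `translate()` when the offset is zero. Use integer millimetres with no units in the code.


translate([0, 0, 749]) cube([609, 594, 28]);
translate([24, 24, 0]) cube([46, 46, 749]);
translate([539, 24, 0]) cube([46, 46, 749]);
translate([24, 524, 0]) cube([46, 46, 749]);
translate([539, 524, 0]) cube([46, 46, 749]);


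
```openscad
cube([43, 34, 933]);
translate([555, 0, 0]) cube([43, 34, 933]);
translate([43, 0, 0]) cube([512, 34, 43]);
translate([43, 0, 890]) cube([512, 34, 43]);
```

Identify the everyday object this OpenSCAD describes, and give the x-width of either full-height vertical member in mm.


A picture frame. The border width is 43 mm.

Four thin pieces enclosing a rectangular opening — a picture frame. The two full-height stiles are 933 mm tall; the top rail sits at z = 890 and is 43 mm tall, so the border above the opening is 933 − 890 = 43 mm, matching the stile x-width.


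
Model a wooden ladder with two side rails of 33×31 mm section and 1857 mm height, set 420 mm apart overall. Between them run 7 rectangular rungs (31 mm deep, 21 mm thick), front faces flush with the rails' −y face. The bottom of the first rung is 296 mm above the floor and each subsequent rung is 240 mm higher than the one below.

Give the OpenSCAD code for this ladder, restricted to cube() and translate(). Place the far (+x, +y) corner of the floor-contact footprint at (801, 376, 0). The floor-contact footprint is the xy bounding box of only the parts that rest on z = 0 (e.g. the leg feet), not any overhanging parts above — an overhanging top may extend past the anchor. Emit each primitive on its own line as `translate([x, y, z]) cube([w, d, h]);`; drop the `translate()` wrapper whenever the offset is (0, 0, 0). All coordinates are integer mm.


translate([381, 345, 0]) cube([33, 31, 1857]);
translate([768, 345, 0]) cube([33, 31, 1857]);
translate([414, 345, 296]) cube([354, 31, 21]);
translate([414, 345, 536]) cube([354, 31, 21]);
translate([414, 345, 776]) cube([354, 31, 21]);
translate([414, 345, 1016]) cube([354, 31, 21]);
translate([414, 345, 1256]) cube([354, 31, 21]);
translate([414, 345, 1496]) cube([354, 31, 21]);
translate([414, 345, 1736]) cube([354, 31, 21]);


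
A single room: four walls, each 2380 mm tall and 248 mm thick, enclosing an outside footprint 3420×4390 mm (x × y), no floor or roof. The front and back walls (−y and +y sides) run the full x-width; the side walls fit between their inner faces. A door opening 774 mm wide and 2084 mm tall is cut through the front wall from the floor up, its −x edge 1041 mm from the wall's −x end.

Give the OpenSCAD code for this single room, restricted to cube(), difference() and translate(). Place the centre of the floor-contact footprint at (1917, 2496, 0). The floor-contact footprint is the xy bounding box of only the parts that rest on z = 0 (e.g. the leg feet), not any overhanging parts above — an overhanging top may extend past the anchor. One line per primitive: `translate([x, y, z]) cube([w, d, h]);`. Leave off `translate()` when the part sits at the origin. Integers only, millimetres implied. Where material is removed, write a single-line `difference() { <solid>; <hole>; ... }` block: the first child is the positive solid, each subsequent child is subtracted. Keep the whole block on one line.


difference() { translate([207, 301, 0]) cube([3420, 248, 2380]); translate([1248, 301, 0]) cube([774, 248, 2084]); }
translate([207, 4443, 0]) cube([3420, 248, 2380]);
translate([207, 549, 0]) cube([248, 3894, 2380]);
translate([3379, 549, 0]) cube([248, 3894, 2380]);


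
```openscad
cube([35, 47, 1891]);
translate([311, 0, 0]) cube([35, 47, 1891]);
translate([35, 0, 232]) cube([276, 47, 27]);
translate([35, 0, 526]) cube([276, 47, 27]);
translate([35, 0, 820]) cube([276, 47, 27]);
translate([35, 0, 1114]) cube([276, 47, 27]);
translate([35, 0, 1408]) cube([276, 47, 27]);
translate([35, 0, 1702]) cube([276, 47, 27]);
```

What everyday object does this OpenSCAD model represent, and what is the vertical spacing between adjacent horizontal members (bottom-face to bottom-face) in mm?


A ladder. The rung spacing is 294 mm.

Two tall 35×47 posts with 6 short bars between them — a ladder. Adjacent rungs sit at z = 232 and z = 526, so the spacing is 526 − 232 = 294 mm.


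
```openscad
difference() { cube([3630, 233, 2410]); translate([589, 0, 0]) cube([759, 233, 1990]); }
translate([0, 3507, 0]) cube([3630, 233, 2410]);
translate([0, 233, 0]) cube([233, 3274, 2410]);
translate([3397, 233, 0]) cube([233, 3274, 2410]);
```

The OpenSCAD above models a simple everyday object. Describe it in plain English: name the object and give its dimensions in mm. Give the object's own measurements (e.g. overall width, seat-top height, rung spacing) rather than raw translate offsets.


A single room: four walls, each 2410 mm tall and 233 mm thick, enclosing an outside footprint 3630×3740 mm (x × y), no floor or roof. The front and back walls (−y and +y sides) run the full x-width; the side walls fit between their inner faces. A door opening 759 mm wide and 1990 mm tall is cut through the front wall from the floor up, its −x edge 589 mm from the wall's −x end.


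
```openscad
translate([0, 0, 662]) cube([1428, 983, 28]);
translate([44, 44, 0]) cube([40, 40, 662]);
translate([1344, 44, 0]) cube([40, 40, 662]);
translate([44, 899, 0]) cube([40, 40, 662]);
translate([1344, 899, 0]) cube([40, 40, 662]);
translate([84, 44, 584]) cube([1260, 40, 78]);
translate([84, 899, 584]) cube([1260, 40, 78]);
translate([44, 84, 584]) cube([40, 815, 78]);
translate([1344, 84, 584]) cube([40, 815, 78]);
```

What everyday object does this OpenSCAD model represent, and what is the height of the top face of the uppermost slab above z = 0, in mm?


A table. The table height is 690 mm.

A 1428×983×28 slab sits at z = 662 on four 40 mm square posts — a table. The top surface is at 662 + 28 = 690 mm.


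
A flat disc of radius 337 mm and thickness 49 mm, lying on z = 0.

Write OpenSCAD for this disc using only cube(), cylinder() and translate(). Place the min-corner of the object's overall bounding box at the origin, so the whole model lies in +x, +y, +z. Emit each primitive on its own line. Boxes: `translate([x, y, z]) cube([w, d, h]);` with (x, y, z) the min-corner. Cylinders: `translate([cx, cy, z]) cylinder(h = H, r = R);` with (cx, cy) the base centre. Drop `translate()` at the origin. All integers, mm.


translate([337, 337, 0]) cylinder(h = 49, r = 337);


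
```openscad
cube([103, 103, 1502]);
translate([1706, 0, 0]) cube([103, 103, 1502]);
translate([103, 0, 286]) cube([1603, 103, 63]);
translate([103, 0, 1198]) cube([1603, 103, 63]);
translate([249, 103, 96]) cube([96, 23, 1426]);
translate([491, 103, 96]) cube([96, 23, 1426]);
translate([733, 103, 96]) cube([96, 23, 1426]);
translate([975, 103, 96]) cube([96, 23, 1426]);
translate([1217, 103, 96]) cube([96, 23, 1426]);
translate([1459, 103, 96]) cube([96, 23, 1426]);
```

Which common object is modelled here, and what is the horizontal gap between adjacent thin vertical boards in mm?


A fence section. The picket gap is 146 mm.

Two posts, two rails, 6 pickets — a fence section. Span 1603 mm holds 6 pickets of 96 mm with 7 equal gaps: ⌊(1603 − 6·96) / 7⌋ = 146 mm.


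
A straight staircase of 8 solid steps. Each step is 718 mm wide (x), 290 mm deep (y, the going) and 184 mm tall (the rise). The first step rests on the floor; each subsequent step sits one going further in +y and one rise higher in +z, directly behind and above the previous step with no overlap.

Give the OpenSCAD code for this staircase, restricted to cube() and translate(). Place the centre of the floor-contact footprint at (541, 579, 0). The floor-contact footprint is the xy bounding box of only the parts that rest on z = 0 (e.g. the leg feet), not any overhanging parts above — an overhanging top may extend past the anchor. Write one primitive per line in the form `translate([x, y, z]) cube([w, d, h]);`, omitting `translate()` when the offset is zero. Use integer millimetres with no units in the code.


translate([182, 434, 0]) cube([718, 290, 184]);
translate([182, 724, 184]) cube([718, 290, 184]);
translate([182, 1014, 368]) cube([718, 290, 184]);
translate([182, 1304, 552]) cube([718, 290, 184]);
translate([182, 1594, 736]) cube([718, 290, 184]);
translate([182, 1884, 920]) cube([718, 290, 184]);
translate([182, 2174, 1104]) cube([718, 290, 184]);
translate([182, 2464, 1288]) cube([718, 290, 184]);
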